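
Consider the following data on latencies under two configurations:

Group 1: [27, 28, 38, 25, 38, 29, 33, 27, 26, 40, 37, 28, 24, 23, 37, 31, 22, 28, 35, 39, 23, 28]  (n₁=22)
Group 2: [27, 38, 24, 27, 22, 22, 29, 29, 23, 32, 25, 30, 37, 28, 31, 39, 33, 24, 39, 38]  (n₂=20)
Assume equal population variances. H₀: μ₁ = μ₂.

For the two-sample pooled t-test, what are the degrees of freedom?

degrees of freedom = 40

df = n₁ + n₂ − 2 = 22 + 20 − 2 = 40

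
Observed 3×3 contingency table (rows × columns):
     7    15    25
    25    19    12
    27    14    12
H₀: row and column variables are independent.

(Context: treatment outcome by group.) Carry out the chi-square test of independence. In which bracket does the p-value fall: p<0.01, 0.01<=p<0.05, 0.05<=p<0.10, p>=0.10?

Row totals [47, 56, 53], col totals [59, 48, 49], n=156
χ² = (7−17.78)²/17.78 + (15−14.46)²/14.46 + (25−14.76)²/14.76 + (25−21.18)²/21.18 + (19−17.23)²/17.23 + (12−17.59)²/17.59 + (27−20.04)²/20.04 + (14−16.31)²/16.31 + (12−16.65)²/16.65 = 20.3356
df = 4
p-value (upper-tail) = 0.00043
→ bracket: p<0.01

p-value bracket: p<0.01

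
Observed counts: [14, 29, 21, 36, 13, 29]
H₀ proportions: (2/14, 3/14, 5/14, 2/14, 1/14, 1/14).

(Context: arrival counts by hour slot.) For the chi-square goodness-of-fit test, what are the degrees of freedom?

degrees of freedom = 5

df = k − 1 = 6 − 1 = 5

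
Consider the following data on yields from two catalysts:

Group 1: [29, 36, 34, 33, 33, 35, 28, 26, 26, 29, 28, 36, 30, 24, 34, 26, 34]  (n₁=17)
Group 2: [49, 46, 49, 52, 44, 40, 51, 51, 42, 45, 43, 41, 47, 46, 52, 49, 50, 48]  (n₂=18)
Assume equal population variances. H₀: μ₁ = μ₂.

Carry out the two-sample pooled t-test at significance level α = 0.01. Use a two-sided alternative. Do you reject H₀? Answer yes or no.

x̄₁=30.647, s₁=3.952, n₁=17
x̄₂=46.944, s₂=3.796, n₂=18
s_p² = [16·3.952² + 17·3.796²]/33 = 14.9948
SE = √(s_p²·(1/17+1/18)) = 1.3096
t = (30.647−46.944)/1.3096 = -12.4444
df = 33
p-value (two-sided) = 0.00000
At α=0.01: p < α → reject H₀

reject H₀: yes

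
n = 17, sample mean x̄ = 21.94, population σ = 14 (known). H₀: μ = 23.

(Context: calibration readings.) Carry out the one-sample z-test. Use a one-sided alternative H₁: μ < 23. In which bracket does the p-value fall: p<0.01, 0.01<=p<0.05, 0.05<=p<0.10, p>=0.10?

p-value bracket: p>=0.10

SE = σ/√n = 14/√17 = 3.3955
z = (x̄−μ₀)/SE = (21.94−23)/3.3955 = -0.3122
p-value (one-sided, H₁ less) = 0.37745
→ bracket: p>=0.10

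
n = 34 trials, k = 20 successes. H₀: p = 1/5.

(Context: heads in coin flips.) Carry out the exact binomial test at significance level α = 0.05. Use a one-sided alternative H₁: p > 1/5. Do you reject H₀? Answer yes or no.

Exact binomial: n=34, k=20, p₀=1/5=0.2000
P(X≥20) from Σ C(n,i)·p₀^i·(1−p₀)^(n−i)
p-value (one-sided, H₁ greater) = 0.00000
At α=0.05: p < α → reject H₀

reject H₀: yes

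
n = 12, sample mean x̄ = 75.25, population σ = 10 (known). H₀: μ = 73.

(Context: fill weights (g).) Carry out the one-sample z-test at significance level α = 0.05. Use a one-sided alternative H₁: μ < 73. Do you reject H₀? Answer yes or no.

SE = σ/√n = 10/√12 = 2.8868
z = (x̄−μ₀)/SE = (75.25−73)/2.8868 = 0.7794
p-value (one-sided, H₁ less) = 0.78213
At α=0.05: p ≥ α → fail to reject H₀

reject H₀: no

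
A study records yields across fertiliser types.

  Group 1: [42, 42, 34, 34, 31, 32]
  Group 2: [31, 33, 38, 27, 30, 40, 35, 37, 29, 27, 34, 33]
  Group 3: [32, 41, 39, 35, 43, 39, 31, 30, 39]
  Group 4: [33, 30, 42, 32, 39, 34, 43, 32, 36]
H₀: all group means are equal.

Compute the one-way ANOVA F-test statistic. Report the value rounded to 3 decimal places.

Group means [35.83, 32.83, 36.56, 35.67], grand mean 34.972
SSB = Σnᵢ(x̄ᵢ−x̄)² = 86.250; SSW = ΣΣ(x−x̄ᵢ)² = 666.722
MSB = 86.250/3 = 28.7500; MSW = 666.722/32 = 20.8351
F = MSB/MSW = 1.3799
df = (3, 32)

test statistic = 1.380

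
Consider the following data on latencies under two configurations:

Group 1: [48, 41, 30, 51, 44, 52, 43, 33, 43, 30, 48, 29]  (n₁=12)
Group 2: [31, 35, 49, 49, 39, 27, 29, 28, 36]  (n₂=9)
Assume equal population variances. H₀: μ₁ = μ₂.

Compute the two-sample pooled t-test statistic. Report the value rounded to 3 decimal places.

test statistic = 1.374

x̄₁=41.000, s₁=8.453, n₁=12
x̄₂=35.889, s₂=8.418, n₂=9
s_p² = [11·8.453² + 8·8.418²]/19 = 71.2047
SE = √(s_p²·(1/12+1/9)) = 3.7209
t = (41.000−35.889)/3.7209 = 1.3736
df = 19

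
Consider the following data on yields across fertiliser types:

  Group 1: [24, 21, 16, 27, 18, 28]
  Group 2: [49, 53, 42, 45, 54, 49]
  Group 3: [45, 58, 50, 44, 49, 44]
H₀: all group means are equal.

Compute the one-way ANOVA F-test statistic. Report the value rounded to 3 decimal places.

test statistic = 55.824

Group means [22.33, 48.67, 48.33], grand mean 39.778
SSB = Σnᵢ(x̄ᵢ−x̄)² = 2739.111; SSW = ΣΣ(x−x̄ᵢ)² = 368.000
MSB = 2739.111/2 = 1369.5556; MSW = 368.000/15 = 24.5333
F = MSB/MSW = 55.8243
df = (2, 15)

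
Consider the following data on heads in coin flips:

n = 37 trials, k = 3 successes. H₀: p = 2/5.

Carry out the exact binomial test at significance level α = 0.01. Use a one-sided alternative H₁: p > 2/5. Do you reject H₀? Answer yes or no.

Exact binomial: n=37, k=3, p₀=2/5=0.4000
P(X≥3) from Σ C(n,i)·p₀^i·(1−p₀)^(n−i)
p-value (one-sided, H₁ greater) = 1.00000
At α=0.01: p ≥ α → fail to reject H₀

reject H₀: no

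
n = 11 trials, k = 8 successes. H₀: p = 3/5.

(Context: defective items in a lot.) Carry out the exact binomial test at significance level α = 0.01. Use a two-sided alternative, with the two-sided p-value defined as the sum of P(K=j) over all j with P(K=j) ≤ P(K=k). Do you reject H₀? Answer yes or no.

Exact binomial: n=11, k=8, p₀=3/5=0.6000
P(X=j) = C(n,j)·p₀^j·(1−p₀)^(n−j); p = Σ P(X=j) over j with P(X=j) ≤ P(X=8)
p-value (two-sided) = 0.54279
At α=0.01: p ≥ α → fail to reject H₀

reject H₀: no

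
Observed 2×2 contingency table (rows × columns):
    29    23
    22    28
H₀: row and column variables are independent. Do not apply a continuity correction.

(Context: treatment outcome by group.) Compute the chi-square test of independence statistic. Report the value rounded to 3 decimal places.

Row totals [52, 50], col totals [51, 51], n=102
χ² = (29−26.00)²/26.00 + (23−26.00)²/26.00 + (22−25.00)²/25.00 + (28−25.00)²/25.00 = 1.4123
df = 1

test statistic = 1.412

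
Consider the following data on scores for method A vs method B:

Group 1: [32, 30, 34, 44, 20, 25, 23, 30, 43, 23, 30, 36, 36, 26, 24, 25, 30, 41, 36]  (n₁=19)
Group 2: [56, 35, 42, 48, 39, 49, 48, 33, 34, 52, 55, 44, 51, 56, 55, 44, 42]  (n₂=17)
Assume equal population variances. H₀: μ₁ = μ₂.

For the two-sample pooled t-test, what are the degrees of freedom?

df = n₁ + n₂ − 2 = 19 + 17 − 2 = 34

degrees of freedom = 34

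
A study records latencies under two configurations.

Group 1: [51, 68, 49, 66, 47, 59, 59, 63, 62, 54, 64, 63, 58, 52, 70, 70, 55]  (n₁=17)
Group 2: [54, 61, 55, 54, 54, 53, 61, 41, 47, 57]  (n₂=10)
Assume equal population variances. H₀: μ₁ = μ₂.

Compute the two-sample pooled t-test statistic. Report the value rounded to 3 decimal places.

x̄₁=59.412, s₁=7.220, n₁=17
x̄₂=53.700, s₂=6.019, n₂=10
s_p² = [16·7.220² + 9·6.019²]/25 = 46.4087
SE = √(s_p²·(1/17+1/10)) = 2.7149
t = (59.412−53.700)/2.7149 = 2.1038
df = 25

test statistic = 2.104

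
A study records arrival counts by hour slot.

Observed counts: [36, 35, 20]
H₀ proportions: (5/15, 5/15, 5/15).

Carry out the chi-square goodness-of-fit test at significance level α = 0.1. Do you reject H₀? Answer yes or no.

reject H₀: yes

n = 91; E_i = n·p_i = [30.33, 30.33, 30.33]
χ² = (36−30.33)²/30.33 + (35−30.33)²/30.33 + (20−30.33)²/30.33 = 5.2967
df = 2
p-value (upper-tail) = 0.07077
At α=0.1: p < α → reject H₀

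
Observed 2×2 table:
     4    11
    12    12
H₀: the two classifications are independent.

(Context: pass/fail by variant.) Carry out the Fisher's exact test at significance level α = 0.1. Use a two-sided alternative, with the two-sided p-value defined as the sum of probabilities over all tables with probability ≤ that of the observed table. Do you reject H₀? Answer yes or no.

Margins: r₁=15, r₂=24, c₁=16, c₂=23, n=39
p_obs = C(15,4)·C(24,12)/C(39,16); sum pmf over tables with pmf ≤ p_obs
p-value (two-sided) = 0.19232
At α=0.1: p ≥ α → fail to reject H₀

reject H₀: no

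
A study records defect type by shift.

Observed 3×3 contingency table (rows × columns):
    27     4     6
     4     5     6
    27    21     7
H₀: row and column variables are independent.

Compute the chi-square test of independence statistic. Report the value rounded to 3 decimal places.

test statistic = 15.866

Row totals [37, 15, 55], col totals [58, 30, 19], n=107
χ² = (27−20.06)²/20.06 + (4−10.37)²/10.37 + (6−6.57)²/6.57 + (4−8.13)²/8.13 + (5−4.21)²/4.21 + (6−2.66)²/2.66 + (27−29.81)²/29.81 + (21−15.42)²/15.42 + (7−9.77)²/9.77 = 15.8656
df = 4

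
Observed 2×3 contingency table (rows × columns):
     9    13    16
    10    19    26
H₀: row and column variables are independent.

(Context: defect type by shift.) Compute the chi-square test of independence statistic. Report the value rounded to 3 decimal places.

test statistic = 0.467

Row totals [38, 55], col totals [19, 32, 42], n=93
χ² = (9−7.76)²/7.76 + (13−13.08)²/13.08 + (16−17.16)²/17.16 + (10−11.24)²/11.24 + (19−18.92)²/18.92 + (26−24.84)²/24.84 = 0.4666
df = 2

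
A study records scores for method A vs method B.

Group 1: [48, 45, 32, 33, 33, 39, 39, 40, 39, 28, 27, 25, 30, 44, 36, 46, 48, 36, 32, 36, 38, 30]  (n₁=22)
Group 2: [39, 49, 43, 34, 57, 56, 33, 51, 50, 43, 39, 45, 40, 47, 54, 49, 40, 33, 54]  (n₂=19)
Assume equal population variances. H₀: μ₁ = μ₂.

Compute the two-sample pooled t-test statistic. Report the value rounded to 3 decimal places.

test statistic = -3.770

x̄₁=36.545, s₁=6.766, n₁=22
x̄₂=45.053, s₂=7.685, n₂=19
s_p² = [21·6.766² + 18·7.685²]/39 = 51.9077
SE = √(s_p²·(1/22+1/19)) = 2.2564
t = (36.545−45.053)/2.2564 = -3.7702
df = 39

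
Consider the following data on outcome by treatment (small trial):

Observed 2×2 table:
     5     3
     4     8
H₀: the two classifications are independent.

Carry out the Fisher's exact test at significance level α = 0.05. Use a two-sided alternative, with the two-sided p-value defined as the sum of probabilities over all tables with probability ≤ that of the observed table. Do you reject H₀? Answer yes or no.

Margins: r₁=8, r₂=12, c₁=9, c₂=11, n=20
p_obs = C(8,5)·C(12,4)/C(20,9); sum pmf over tables with pmf ≤ p_obs
p-value (two-sided) = 0.36185
At α=0.05: p ≥ α → fail to reject H₀

reject H₀: no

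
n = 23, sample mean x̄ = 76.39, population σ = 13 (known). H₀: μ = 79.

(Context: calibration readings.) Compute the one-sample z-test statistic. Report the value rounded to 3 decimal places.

test statistic = -0.963

SE = σ/√n = 13/√23 = 2.7107
z = (x̄−μ₀)/SE = (76.39−79)/2.7107 = -0.9629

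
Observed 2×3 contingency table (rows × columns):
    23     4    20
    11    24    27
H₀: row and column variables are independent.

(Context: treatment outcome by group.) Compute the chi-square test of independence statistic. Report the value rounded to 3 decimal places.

test statistic = 17.837

Row totals [47, 62], col totals [34, 28, 47], n=109
χ² = (23−14.66)²/14.66 + (4−12.07)²/12.07 + (20−20.27)²/20.27 + (11−19.34)²/19.34 + (24−15.93)²/15.93 + (27−26.73)²/26.73 = 17.8371
df = 2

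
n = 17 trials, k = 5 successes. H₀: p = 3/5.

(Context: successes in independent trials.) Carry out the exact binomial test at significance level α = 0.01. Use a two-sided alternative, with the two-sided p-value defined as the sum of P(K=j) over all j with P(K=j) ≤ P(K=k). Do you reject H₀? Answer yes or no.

reject H₀: no

Exact binomial: n=17, k=5, p₀=3/5=0.6000
P(X=j) = C(n,j)·p₀^j·(1−p₀)^(n−j); p = Σ P(X=j) over j with P(X=j) ≤ P(X=5)
p-value (two-sided) = 0.01268
At α=0.01: p ≥ α → fail to reject H₀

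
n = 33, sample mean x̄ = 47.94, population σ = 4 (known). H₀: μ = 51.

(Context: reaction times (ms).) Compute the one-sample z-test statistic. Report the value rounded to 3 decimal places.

SE = σ/√n = 4/√33 = 0.6963
z = (x̄−μ₀)/SE = (47.94−51)/0.6963 = -4.3946

test statistic = -4.395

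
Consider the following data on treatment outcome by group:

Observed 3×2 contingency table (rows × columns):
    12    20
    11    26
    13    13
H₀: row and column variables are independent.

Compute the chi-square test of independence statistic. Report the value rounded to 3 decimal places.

Row totals [32, 37, 26], col totals [36, 59], n=95
χ² = (12−12.13)²/12.13 + (20−19.87)²/19.87 + (11−14.02)²/14.02 + (26−22.98)²/22.98 + (13−9.85)²/9.85 + (13−16.15)²/16.15 = 2.6691
df = 2

test statistic = 2.669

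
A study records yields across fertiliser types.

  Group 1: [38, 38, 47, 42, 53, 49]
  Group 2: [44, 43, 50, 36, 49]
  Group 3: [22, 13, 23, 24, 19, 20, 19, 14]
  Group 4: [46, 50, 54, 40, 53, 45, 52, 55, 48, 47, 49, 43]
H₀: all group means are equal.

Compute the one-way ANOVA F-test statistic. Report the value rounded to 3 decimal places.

test statistic = 61.934

Group means [44.50, 44.40, 19.25, 48.50], grand mean 39.516
SSB = Σnᵢ(x̄ᵢ−x̄)² = 4522.542; SSW = ΣΣ(x−x̄ᵢ)² = 657.200
MSB = 4522.542/3 = 1507.5140; MSW = 657.200/27 = 24.3407
F = MSB/MSW = 61.9338
df = (3, 27)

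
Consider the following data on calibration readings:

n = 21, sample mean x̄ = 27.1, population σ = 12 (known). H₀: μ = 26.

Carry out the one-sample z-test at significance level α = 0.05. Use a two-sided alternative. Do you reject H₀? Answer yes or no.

SE = σ/√n = 12/√21 = 2.6186
z = (x̄−μ₀)/SE = (27.1−26)/2.6186 = 0.4201
p-value (two-sided) = 0.67443
At α=0.05: p ≥ α → fail to reject H₀

reject H₀: no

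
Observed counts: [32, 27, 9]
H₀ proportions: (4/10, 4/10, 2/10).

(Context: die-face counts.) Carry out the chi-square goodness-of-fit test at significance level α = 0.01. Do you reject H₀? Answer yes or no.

n = 68; E_i = n·p_i = [27.20, 27.20, 13.60]
χ² = (32−27.20)²/27.20 + (27−27.20)²/27.20 + (9−13.60)²/13.60 = 2.4044
df = 2
p-value (upper-tail) = 0.30053
At α=0.01: p ≥ α → fail to reject H₀

reject H₀: no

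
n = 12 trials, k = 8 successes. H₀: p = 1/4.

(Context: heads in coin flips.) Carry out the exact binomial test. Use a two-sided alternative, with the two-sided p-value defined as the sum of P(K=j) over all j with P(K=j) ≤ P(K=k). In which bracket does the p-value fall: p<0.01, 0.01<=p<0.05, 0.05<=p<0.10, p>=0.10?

p-value bracket: p<0.01

Exact binomial: n=12, k=8, p₀=1/4=0.2500
P(X=j) = C(n,j)·p₀^j·(1−p₀)^(n−j); p = Σ P(X=j) over j with P(X=j) ≤ P(X=8)
p-value (two-sided) = 0.00278
→ bracket: p<0.01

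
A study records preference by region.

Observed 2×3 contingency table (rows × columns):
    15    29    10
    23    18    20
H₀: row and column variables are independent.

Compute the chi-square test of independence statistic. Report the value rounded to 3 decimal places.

Row totals [54, 61], col totals [38, 47, 30], n=115
χ² = (15−17.84)²/17.84 + (29−22.07)²/22.07 + (10−14.09)²/14.09 + (23−20.16)²/20.16 + (18−24.93)²/24.93 + (20−15.91)²/15.91 = 7.1926
df = 2

test statistic = 7.193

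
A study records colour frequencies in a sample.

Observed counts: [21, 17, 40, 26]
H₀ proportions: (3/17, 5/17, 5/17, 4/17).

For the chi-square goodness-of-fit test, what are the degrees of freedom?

degrees of freedom = 3

df = k − 1 = 4 − 1 = 3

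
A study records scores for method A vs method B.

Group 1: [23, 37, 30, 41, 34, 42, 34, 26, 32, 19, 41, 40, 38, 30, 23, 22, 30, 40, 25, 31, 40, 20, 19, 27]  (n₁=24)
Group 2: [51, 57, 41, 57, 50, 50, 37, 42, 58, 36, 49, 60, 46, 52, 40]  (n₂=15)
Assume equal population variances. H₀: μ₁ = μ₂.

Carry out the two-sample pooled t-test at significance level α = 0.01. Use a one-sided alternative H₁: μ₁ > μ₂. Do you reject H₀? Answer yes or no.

reject H₀: no

x̄₁=31.000, s₁=7.707, n₁=24
x̄₂=48.400, s₂=7.818, n₂=15
s_p² = [23·7.707² + 14·7.818²]/37 = 60.0432
SE = √(s_p²·(1/24+1/15)) = 2.5504
t = (31.000−48.400)/2.5504 = -6.8224
df = 37
p-value (one-sided, H₁ greater) = 1.00000
At α=0.01: p ≥ α → fail to reject H₀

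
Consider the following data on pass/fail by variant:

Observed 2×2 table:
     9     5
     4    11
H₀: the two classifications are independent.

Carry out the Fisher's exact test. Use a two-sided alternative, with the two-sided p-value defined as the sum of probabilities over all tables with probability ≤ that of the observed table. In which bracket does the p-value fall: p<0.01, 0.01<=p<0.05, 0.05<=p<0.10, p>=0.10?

Margins: r₁=14, r₂=15, c₁=13, c₂=16, n=29
p_obs = C(14,9)·C(15,4)/C(29,13); sum pmf over tables with pmf ≤ p_obs
p-value (two-sided) = 0.06560
→ bracket: 0.05<=p<0.10

p-value bracket: 0.05<=p<0.10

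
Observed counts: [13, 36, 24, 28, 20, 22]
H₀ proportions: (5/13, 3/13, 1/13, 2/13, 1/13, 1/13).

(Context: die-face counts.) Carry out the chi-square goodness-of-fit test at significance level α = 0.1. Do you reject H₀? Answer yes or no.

reject H₀: yes

n = 143; E_i = n·p_i = [55.00, 33.00, 11.00, 22.00, 11.00, 11.00]
χ² = (13−55.00)²/55.00 + (36−33.00)²/33.00 + (24−11.00)²/11.00 + (28−22.00)²/22.00 + (20−11.00)²/11.00 + (22−11.00)²/11.00 = 67.7091
df = 5
p-value (upper-tail) = 0.00000
At α=0.1: p < α → reject H₀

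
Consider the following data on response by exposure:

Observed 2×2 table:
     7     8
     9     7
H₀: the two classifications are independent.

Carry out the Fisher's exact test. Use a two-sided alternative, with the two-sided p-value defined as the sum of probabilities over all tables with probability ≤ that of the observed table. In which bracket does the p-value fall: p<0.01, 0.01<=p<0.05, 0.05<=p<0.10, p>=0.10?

p-value bracket: p>=0.10

Margins: r₁=15, r₂=16, c₁=16, c₂=15, n=31
p_obs = C(15,7)·C(16,9)/C(31,16); sum pmf over tables with pmf ≤ p_obs
p-value (two-sided) = 0.72443
→ bracket: p>=0.10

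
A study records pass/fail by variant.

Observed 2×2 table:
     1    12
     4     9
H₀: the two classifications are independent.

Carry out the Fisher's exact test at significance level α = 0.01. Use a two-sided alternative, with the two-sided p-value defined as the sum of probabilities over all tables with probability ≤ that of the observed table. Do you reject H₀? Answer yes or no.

reject H₀: no

Margins: r₁=13, r₂=13, c₁=5, c₂=21, n=26
p_obs = C(13,1)·C(13,4)/C(26,5); sum pmf over tables with pmf ≤ p_obs
p-value (two-sided) = 0.32174
At α=0.01: p ≥ α → fail to reject H₀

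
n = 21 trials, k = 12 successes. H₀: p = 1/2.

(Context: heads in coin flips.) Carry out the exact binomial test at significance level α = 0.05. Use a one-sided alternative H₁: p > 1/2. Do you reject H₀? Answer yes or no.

Exact binomial: n=21, k=12, p₀=1/2=0.5000
P(X≥12) from Σ C(n,i)·p₀^i·(1−p₀)^(n−i)
p-value (one-sided, H₁ greater) = 0.33181
At α=0.05: p ≥ α → fail to reject H₀

reject H₀: no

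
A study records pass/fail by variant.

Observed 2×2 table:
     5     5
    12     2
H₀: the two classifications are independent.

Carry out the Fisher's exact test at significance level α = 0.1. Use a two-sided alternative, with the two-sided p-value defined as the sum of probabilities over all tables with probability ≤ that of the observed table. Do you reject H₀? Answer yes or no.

Margins: r₁=10, r₂=14, c₁=17, c₂=7, n=24
p_obs = C(10,5)·C(14,12)/C(24,17); sum pmf over tables with pmf ≤ p_obs
p-value (two-sided) = 0.08501
At α=0.1: p < α → reject H₀

reject H₀: yes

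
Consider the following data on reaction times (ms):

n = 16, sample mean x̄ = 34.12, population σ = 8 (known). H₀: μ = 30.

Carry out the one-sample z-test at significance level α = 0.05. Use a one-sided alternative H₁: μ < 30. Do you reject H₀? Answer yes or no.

SE = σ/√n = 8/√16 = 2.0000
z = (x̄−μ₀)/SE = (34.12−30)/2.0000 = 2.0600
p-value (one-sided, H₁ less) = 0.98030
At α=0.05: p ≥ α → fail to reject H₀

reject H₀: no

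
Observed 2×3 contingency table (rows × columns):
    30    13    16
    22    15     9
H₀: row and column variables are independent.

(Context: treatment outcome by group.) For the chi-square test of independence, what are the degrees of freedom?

degrees of freedom = 2

df = (r−1)(c−1) = (2−1)·(3−1) = 2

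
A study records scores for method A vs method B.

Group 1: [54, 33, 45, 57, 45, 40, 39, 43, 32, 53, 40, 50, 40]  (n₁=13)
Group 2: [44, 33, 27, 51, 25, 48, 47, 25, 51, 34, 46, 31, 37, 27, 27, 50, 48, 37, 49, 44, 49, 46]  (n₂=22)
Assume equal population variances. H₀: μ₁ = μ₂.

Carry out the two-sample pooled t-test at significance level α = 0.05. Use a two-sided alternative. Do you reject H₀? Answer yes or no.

x̄₁=43.923, s₁=7.783, n₁=13
x̄₂=39.818, s₂=9.575, n₂=22
s_p² = [12·7.783² + 21·9.575²]/33 = 80.3696
SE = √(s_p²·(1/13+1/22)) = 3.1362
t = (43.923−39.818)/3.1362 = 1.3089
df = 33
p-value (two-sided) = 0.19961
At α=0.05: p ≥ α → fail to reject H₀

reject H₀: no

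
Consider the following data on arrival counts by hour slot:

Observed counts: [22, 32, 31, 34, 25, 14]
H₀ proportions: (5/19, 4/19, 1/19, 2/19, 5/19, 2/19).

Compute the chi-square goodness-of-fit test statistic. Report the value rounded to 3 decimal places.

n = 158; E_i = n·p_i = [41.58, 33.26, 8.32, 16.63, 41.58, 16.63]
χ² = (22−41.58)²/41.58 + (32−33.26)²/33.26 + (31−8.32)²/8.32 + (34−16.63)²/16.63 + (25−41.58)²/41.58 + (14−16.63)²/16.63 = 96.3114
df = 5

test statistic = 96.311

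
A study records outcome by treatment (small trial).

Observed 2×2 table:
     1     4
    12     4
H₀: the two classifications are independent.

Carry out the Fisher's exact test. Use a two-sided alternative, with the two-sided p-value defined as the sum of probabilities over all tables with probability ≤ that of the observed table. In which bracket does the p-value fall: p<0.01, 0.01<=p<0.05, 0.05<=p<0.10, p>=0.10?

Margins: r₁=5, r₂=16, c₁=13, c₂=8, n=21
p_obs = C(5,1)·C(16,12)/C(21,13); sum pmf over tables with pmf ≤ p_obs
p-value (two-sided) = 0.04747
→ bracket: 0.01<=p<0.05

p-value bracket: 0.01<=p<0.05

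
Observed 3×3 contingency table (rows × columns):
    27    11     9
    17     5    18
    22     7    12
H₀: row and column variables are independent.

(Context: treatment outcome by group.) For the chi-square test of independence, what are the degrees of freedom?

degrees of freedom = 4

df = (r−1)(c−1) = (3−1)·(3−1) = 4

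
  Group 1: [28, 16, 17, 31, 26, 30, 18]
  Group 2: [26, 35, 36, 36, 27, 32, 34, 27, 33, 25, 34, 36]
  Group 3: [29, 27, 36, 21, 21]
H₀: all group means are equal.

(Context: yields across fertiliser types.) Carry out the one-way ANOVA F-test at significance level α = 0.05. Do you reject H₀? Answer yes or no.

Group means [23.71, 31.75, 26.80], grand mean 28.375
SSB = Σnᵢ(x̄ᵢ−x̄)² = 301.146; SSW = ΣΣ(x−x̄ᵢ)² = 610.479
MSB = 301.146/2 = 150.5732; MSW = 610.479/21 = 29.0704
F = MSB/MSW = 5.1796
df = (2, 21)
p-value (upper-tail) = 0.01484
At α=0.05: p < α → reject H₀

reject H₀: yes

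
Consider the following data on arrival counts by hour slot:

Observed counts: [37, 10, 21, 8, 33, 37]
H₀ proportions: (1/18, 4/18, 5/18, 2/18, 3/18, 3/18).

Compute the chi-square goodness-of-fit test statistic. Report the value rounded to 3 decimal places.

test statistic = 141.696

n = 146; E_i = n·p_i = [8.11, 32.44, 40.56, 16.22, 24.33, 24.33]
χ² = (37−8.11)²/8.11 + (10−32.44)²/32.44 + (21−40.56)²/40.56 + (8−16.22)²/16.22 + (33−24.33)²/24.33 + (37−24.33)²/24.33 = 141.6959
df = 5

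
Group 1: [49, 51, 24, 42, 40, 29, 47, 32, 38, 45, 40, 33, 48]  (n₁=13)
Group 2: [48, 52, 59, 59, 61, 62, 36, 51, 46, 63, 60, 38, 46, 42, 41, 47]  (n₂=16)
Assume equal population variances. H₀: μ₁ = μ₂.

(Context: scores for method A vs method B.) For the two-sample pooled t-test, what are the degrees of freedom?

degrees of freedom = 27

df = n₁ + n₂ − 2 = 13 + 16 − 2 = 27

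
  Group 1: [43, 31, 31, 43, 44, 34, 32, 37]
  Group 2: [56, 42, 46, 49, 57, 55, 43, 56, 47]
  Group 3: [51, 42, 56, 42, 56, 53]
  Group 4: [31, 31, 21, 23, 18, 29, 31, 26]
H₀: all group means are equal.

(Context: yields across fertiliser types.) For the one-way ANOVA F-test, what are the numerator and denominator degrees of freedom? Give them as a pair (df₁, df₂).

degrees of freedom = [3, 27]

k = 4 groups, N = 31 total
df = (k−1, N−k) = (4−1, 31−4) = (3, 27)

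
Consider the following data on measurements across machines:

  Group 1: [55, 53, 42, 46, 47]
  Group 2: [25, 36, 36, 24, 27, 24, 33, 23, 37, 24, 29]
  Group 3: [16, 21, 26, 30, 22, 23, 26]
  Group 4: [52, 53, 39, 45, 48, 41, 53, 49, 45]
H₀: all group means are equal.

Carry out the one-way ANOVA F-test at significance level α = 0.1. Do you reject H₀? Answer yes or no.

Group means [48.60, 28.91, 23.43, 47.22], grand mean 35.938
SSB = Σnᵢ(x̄ᵢ−x̄)² = 3586.496; SSW = ΣΣ(x−x̄ᵢ)² = 751.379
MSB = 3586.496/3 = 1195.4987; MSW = 751.379/28 = 26.8350
F = MSB/MSW = 44.5500
df = (3, 28)
p-value (upper-tail) = 0.00000
At α=0.1: p < α → reject H₀

reject H₀: yes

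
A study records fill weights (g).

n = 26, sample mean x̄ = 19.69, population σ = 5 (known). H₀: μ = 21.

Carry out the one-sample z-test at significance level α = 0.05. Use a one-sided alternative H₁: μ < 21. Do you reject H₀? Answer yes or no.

reject H₀: no

SE = σ/√n = 5/√26 = 0.9806
z = (x̄−μ₀)/SE = (19.69−21)/0.9806 = -1.3359
p-value (one-sided, H₁ less) = 0.09078
At α=0.05: p ≥ α → fail to reject H₀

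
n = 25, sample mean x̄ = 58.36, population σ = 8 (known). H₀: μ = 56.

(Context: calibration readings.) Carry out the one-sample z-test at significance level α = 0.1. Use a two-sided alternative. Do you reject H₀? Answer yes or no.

reject H₀: no

SE = σ/√n = 8/√25 = 1.6000
z = (x̄−μ₀)/SE = (58.36−56)/1.6000 = 1.4750
p-value (two-sided) = 0.14021
At α=0.1: p ≥ α → fail to reject H₀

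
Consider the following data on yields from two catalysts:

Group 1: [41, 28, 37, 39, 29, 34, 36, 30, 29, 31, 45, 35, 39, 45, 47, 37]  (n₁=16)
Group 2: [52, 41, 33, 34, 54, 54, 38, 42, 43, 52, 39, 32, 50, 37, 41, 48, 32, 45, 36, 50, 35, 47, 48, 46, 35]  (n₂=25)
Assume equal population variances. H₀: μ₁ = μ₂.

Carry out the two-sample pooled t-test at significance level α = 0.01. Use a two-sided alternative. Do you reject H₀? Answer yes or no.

reject H₀: yes

x̄₁=36.375, s₁=6.076, n₁=16
x̄₂=42.560, s₂=7.252, n₂=25
s_p² = [15·6.076² + 24·7.252²]/39 = 46.5618
SE = √(s_p²·(1/16+1/25)) = 2.1846
t = (36.375−42.560)/2.1846 = -2.8312
df = 39
p-value (two-sided) = 0.00730
At α=0.01: p < α → reject H₀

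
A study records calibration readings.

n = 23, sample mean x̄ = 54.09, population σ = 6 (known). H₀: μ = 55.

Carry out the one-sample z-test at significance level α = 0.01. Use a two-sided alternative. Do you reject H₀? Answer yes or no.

reject H₀: no

SE = σ/√n = 6/√23 = 1.2511
z = (x̄−μ₀)/SE = (54.09−55)/1.2511 = -0.7274
p-value (two-sided) = 0.46700
At α=0.01: p ≥ α → fail to reject H₀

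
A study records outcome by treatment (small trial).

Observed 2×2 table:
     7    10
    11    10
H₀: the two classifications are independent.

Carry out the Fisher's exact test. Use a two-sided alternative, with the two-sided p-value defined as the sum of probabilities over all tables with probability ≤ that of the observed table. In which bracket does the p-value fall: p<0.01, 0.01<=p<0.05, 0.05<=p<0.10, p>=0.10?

Margins: r₁=17, r₂=21, c₁=18, c₂=20, n=38
p_obs = C(17,7)·C(21,11)/C(38,18); sum pmf over tables with pmf ≤ p_obs
p-value (two-sided) = 0.53184
→ bracket: p>=0.10

p-value bracket: p>=0.10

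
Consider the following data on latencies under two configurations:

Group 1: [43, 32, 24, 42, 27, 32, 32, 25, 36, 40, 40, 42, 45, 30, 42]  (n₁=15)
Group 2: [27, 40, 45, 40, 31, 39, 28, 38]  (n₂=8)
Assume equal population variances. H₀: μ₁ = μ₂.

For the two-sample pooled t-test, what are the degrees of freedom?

df = n₁ + n₂ − 2 = 15 + 8 − 2 = 21

degrees of freedom = 21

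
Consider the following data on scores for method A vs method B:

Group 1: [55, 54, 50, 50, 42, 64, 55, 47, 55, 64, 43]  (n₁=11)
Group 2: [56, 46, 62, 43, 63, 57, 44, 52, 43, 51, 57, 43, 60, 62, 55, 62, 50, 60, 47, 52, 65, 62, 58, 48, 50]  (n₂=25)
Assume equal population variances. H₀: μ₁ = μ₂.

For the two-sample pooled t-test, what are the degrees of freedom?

degrees of freedom = 34

df = n₁ + n₂ − 2 = 11 + 25 − 2 = 34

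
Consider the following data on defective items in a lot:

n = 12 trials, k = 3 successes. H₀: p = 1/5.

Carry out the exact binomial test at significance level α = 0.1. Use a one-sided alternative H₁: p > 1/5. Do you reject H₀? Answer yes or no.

reject H₀: no

Exact binomial: n=12, k=3, p₀=1/5=0.2000
P(X≥3) from Σ C(n,i)·p₀^i·(1−p₀)^(n−i)
p-value (one-sided, H₁ greater) = 0.44165
At α=0.1: p ≥ α → fail to reject H₀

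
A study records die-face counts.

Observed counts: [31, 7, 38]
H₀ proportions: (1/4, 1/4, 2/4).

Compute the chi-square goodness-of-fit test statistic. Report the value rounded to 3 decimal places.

n = 76; E_i = n·p_i = [19.00, 19.00, 38.00]
χ² = (31−19.00)²/19.00 + (7−19.00)²/19.00 + (38−38.00)²/38.00 = 15.1579
df = 2

test statistic = 15.158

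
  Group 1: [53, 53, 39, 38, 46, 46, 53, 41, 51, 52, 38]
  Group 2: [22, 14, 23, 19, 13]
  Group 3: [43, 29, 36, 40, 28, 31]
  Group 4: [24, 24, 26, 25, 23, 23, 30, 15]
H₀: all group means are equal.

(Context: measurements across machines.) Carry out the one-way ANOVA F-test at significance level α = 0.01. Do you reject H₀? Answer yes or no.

Group means [46.36, 18.20, 34.50, 23.75], grand mean 33.267
SSB = Σnᵢ(x̄ᵢ−x̄)² = 3755.521; SSW = ΣΣ(x−x̄ᵢ)² = 804.345
MSB = 3755.521/3 = 1251.8404; MSW = 804.345/26 = 30.9364
F = MSB/MSW = 40.4650
df = (3, 26)
p-value (upper-tail) = 0.00000
At α=0.01: p < α → reject H₀

reject H₀: yes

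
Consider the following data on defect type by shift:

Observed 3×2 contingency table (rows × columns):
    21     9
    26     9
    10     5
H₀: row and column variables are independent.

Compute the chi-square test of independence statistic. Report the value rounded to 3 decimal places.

Row totals [30, 35, 15], col totals [57, 23], n=80
χ² = (21−21.38)²/21.38 + (9−8.62)²/8.62 + (26−24.94)²/24.94 + (9−10.06)²/10.06 + (10−10.69)²/10.69 + (5−4.31)²/4.31 = 0.3342
df = 2

test statistic = 0.334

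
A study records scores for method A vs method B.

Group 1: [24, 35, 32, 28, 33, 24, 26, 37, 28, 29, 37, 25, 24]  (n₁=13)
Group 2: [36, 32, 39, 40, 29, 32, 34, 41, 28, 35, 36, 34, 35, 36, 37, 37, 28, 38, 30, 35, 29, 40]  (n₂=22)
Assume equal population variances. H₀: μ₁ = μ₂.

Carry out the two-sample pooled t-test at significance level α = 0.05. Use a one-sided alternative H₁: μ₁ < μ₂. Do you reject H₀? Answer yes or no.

x̄₁=29.385, s₁=4.908, n₁=13
x̄₂=34.591, s₂=3.984, n₂=22
s_p² = [12·4.908² + 21·3.984²]/33 = 18.8605
SE = √(s_p²·(1/13+1/22)) = 1.5192
t = (29.385−34.591)/1.5192 = -3.4269
df = 33
p-value (one-sided, H₁ less) = 0.00083
At α=0.05: p < α → reject H₀

reject H₀: yes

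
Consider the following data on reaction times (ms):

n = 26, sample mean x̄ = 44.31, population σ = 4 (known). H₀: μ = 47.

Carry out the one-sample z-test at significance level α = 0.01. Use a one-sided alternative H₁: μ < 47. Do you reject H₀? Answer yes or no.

SE = σ/√n = 4/√26 = 0.7845
z = (x̄−μ₀)/SE = (44.31−47)/0.7845 = -3.4291
p-value (one-sided, H₁ less) = 0.00030
At α=0.01: p < α → reject H₀

reject H₀: yes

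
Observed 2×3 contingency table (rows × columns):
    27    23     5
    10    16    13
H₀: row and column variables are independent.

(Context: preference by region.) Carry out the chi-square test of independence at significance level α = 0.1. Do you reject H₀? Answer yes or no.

Row totals [55, 39], col totals [37, 39, 18], n=94
χ² = (27−21.65)²/21.65 + (23−22.82)²/22.82 + (5−10.53)²/10.53 + (10−15.35)²/15.35 + (16−16.18)²/16.18 + (13−7.47)²/7.47 = 10.1947
df = 2
p-value (upper-tail) = 0.00611
At α=0.1: p < α → reject H₀

reject H₀: yes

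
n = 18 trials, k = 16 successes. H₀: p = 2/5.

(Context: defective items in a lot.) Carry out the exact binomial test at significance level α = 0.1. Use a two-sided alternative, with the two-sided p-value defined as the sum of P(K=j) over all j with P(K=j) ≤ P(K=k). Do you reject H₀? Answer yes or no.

Exact binomial: n=18, k=16, p₀=2/5=0.4000
P(X=j) = C(n,j)·p₀^j·(1−p₀)^(n−j); p = Σ P(X=j) over j with P(X=j) ≤ P(X=16)
p-value (two-sided) = 0.00003
At α=0.1: p < α → reject H₀

reject H₀: yes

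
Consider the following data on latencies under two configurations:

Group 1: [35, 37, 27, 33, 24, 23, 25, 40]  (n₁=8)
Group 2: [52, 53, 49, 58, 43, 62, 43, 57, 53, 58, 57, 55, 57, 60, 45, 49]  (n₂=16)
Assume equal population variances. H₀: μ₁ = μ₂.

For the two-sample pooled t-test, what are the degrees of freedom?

df = n₁ + n₂ − 2 = 8 + 16 − 2 = 22

degrees of freedom = 22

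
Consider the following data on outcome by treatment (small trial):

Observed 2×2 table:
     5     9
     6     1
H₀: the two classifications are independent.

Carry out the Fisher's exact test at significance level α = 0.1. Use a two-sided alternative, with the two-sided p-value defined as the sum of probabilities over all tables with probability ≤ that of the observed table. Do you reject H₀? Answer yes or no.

Margins: r₁=14, r₂=7, c₁=11, c₂=10, n=21
p_obs = C(14,5)·C(7,6)/C(21,11); sum pmf over tables with pmf ≤ p_obs
p-value (two-sided) = 0.06347
At α=0.1: p < α → reject H₀

reject H₀: yes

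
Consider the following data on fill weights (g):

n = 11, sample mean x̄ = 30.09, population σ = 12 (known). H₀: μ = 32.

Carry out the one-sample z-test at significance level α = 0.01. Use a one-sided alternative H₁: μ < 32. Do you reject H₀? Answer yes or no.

SE = σ/√n = 12/√11 = 3.6181
z = (x̄−μ₀)/SE = (30.09−32)/3.6181 = -0.5279
p-value (one-sided, H₁ less) = 0.29879
At α=0.01: p ≥ α → fail to reject H₀

reject H₀: no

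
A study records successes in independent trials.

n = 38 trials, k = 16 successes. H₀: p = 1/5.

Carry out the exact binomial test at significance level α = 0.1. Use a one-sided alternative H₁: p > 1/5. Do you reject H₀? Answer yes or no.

reject H₀: yes

Exact binomial: n=38, k=16, p₀=1/5=0.2000
P(X≥16) from Σ C(n,i)·p₀^i·(1−p₀)^(n−i)
p-value (one-sided, H₁ greater) = 0.00156
At α=0.1: p < α → reject H₀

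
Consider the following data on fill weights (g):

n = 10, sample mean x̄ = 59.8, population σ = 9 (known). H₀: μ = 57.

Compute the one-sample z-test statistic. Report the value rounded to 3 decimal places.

SE = σ/√n = 9/√10 = 2.8460
z = (x̄−μ₀)/SE = (59.8−57)/2.8460 = 0.9838

test statistic = 0.984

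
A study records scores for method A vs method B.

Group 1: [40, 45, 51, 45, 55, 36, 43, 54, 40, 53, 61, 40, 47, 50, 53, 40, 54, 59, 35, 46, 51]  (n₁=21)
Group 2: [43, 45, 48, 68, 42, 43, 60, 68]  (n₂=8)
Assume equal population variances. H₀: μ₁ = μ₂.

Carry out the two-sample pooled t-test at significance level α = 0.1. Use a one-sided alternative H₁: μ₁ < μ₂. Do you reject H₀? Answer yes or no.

reject H₀: no

x̄₁=47.524, s₁=7.400, n₁=21
x̄₂=52.125, s₂=11.357, n₂=8
s_p² = [20·7.400² + 7·11.357²]/27 = 74.0042
SE = √(s_p²·(1/21+1/8)) = 3.5741
t = (47.524−52.125)/3.5741 = -1.2874
df = 27
p-value (one-sided, H₁ less) = 0.10445
At α=0.1: p ≥ α → fail to reject H₀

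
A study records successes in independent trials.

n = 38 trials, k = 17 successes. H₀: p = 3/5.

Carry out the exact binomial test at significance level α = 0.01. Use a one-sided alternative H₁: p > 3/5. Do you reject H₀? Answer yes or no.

reject H₀: no

Exact binomial: n=38, k=17, p₀=3/5=0.6000
P(X≥17) from Σ C(n,i)·p₀^i·(1−p₀)^(n−i)
p-value (one-sided, H₁ greater) = 0.98054
At α=0.01: p ≥ α → fail to reject H₀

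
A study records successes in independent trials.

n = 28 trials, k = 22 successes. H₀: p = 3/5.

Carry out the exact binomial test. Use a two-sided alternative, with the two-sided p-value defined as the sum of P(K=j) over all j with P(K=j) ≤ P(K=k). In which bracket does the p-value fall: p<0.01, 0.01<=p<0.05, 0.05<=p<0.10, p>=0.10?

Exact binomial: n=28, k=22, p₀=3/5=0.6000
P(X=j) = C(n,j)·p₀^j·(1−p₀)^(n−j); p = Σ P(X=j) over j with P(X=j) ≤ P(X=22)
p-value (two-sided) = 0.05296
→ bracket: 0.05<=p<0.10

p-value bracket: 0.05<=p<0.10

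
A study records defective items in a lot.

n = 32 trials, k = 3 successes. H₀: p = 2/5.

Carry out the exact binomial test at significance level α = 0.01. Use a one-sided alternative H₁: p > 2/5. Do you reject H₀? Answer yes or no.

reject H₀: no

Exact binomial: n=32, k=3, p₀=2/5=0.4000
P(X≥3) from Σ C(n,i)·p₀^i·(1−p₀)^(n−i)
p-value (one-sided, H₁ greater) = 0.99998
At α=0.01: p ≥ α → fail to reject H₀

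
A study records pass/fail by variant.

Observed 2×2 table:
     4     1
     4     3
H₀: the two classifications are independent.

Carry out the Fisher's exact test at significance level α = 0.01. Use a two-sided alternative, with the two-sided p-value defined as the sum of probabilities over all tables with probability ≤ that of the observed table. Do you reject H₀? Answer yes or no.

Margins: r₁=5, r₂=7, c₁=8, c₂=4, n=12
p_obs = C(5,4)·C(7,4)/C(12,8); sum pmf over tables with pmf ≤ p_obs
p-value (two-sided) = 0.57576
At α=0.01: p ≥ α → fail to reject H₀

reject H₀: no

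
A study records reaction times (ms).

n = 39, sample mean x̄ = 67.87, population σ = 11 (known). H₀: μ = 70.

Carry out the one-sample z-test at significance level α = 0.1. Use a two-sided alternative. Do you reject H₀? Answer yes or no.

reject H₀: no

SE = σ/√n = 11/√39 = 1.7614
z = (x̄−μ₀)/SE = (67.87−70)/1.7614 = -1.2093
p-value (two-sided) = 0.22656
At α=0.1: p ≥ α → fail to reject H₀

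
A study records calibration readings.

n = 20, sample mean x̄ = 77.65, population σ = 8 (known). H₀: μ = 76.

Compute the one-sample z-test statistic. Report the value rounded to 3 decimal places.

SE = σ/√n = 8/√20 = 1.7889
z = (x̄−μ₀)/SE = (77.65−76)/1.7889 = 0.9224

test statistic = 0.922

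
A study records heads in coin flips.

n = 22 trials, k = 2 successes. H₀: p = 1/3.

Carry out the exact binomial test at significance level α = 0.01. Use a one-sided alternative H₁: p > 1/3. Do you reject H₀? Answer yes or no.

Exact binomial: n=22, k=2, p₀=1/3=0.3333
P(X≥2) from Σ C(n,i)·p₀^i·(1−p₀)^(n−i)
p-value (one-sided, H₁ greater) = 0.99840
At α=0.01: p ≥ α → fail to reject H₀

reject H₀: no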